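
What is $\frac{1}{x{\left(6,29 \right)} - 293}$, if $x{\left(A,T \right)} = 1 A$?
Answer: $- \frac{1}{287} \approx -0.0034843$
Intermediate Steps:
$x{\left(A,T \right)} = A$
$\frac{1}{x{\left(6,29 \right)} - 293} = \frac{1}{6 - 293} = \frac{1}{-287} = - \frac{1}{287}$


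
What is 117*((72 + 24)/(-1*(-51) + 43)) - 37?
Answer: 3877/47 ≈ 82.489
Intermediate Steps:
117*((72 + 24)/(-1*(-51) + 43)) - 37 = 117*(96/(51 + 43)) - 37 = 117*(96/94) - 37 = 117*(96*(1/94)) - 37 = 117*(48/47) - 37 = 5616/47 - 37 = 3877/47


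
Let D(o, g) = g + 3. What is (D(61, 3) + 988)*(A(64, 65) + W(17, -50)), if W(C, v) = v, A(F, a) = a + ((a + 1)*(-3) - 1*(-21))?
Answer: -161028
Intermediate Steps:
D(o, g) = 3 + g
A(F, a) = 18 - 2*a (A(F, a) = a + ((1 + a)*(-3) + 21) = a + ((-3 - 3*a) + 21) = a + (18 - 3*a) = 18 - 2*a)
(D(61, 3) + 988)*(A(64, 65) + W(17, -50)) = ((3 + 3) + 988)*((18 - 2*65) - 50) = (6 + 988)*((18 - 130) - 50) = 994*(-112 - 50) = 994*(-162) = -161028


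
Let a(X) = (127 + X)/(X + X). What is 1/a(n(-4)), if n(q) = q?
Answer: -8/123 ≈ -0.065041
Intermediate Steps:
a(X) = (127 + X)/(2*X) (a(X) = (127 + X)/((2*X)) = (127 + X)*(1/(2*X)) = (127 + X)/(2*X))
1/a(n(-4)) = 1/((½)*(127 - 4)/(-4)) = 1/((½)*(-¼)*123) = 1/(-123/8) = -8/123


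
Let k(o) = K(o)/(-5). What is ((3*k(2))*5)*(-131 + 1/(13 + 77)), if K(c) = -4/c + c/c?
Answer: -11789/30 ≈ -392.97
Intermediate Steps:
K(c) = 1 - 4/c (K(c) = -4/c + 1 = 1 - 4/c)
k(o) = -(-4 + o)/(5*o) (k(o) = ((-4 + o)/o)/(-5) = ((-4 + o)/o)*(-⅕) = -(-4 + o)/(5*o))
((3*k(2))*5)*(-131 + 1/(13 + 77)) = ((3*((⅕)*(4 - 1*2)/2))*5)*(-131 + 1/(13 + 77)) = ((3*((⅕)*(½)*(4 - 2)))*5)*(-131 + 1/90) = ((3*((⅕)*(½)*2))*5)*(-131 + 1/90) = ((3*(⅕))*5)*(-11789/90) = ((⅗)*5)*(-11789/90) = 3*(-11789/90) = -11789/30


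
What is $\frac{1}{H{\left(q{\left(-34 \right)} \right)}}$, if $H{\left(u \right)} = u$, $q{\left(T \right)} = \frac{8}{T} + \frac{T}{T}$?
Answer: $\frac{17}{13} \approx 1.3077$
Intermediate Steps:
$q{\left(T \right)} = 1 + \frac{8}{T}$ ($q{\left(T \right)} = \frac{8}{T} + 1 = 1 + \frac{8}{T}$)
$\frac{1}{H{\left(q{\left(-34 \right)} \right)}} = \frac{1}{\frac{1}{-34} \left(8 - 34\right)} = \frac{1}{\left(- \frac{1}{34}\right) \left(-26\right)} = \frac{1}{\frac{13}{17}} = \frac{17}{13}$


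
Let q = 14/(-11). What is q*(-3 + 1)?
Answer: 28/11 ≈ 2.5455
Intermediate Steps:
q = -14/11 (q = 14*(-1/11) = -14/11 ≈ -1.2727)
q*(-3 + 1) = -14*(-3 + 1)/11 = -14/11*(-2) = 28/11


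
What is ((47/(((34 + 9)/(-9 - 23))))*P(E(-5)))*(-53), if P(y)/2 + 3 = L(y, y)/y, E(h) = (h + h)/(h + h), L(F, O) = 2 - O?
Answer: -318848/43 ≈ -7415.1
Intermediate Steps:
E(h) = 1 (E(h) = (2*h)/((2*h)) = (2*h)*(1/(2*h)) = 1)
P(y) = -6 + 2*(2 - y)/y (P(y) = -6 + 2*((2 - y)/y) = -6 + 2*(2 - y)/y)
((47/(((34 + 9)/(-9 - 23))))*P(E(-5)))*(-53) = ((47/(((34 + 9)/(-9 - 23))))*(-8 + 4/1))*(-53) = ((47/((43/(-32))))*(-8 + 4*1))*(-53) = ((47/((43*(-1/32))))*(-8 + 4))*(-53) = ((47/(-43/32))*(-4))*(-53) = ((47*(-32/43))*(-4))*(-53) = -1504/43*(-4)*(-53) = (6016/43)*(-53) = -318848/43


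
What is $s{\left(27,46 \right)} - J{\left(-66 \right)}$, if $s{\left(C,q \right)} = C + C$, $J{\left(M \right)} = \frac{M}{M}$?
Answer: $53$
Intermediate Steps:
$J{\left(M \right)} = 1$
$s{\left(C,q \right)} = 2 C$
$s{\left(27,46 \right)} - J{\left(-66 \right)} = 2 \cdot 27 - 1 = 54 - 1 = 53$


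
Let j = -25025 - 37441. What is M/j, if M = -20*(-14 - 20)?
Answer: -340/31233 ≈ -0.010886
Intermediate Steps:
M = 680 (M = -20*(-34) = 680)
j = -62466
M/j = 680/(-62466) = 680*(-1/62466) = -340/31233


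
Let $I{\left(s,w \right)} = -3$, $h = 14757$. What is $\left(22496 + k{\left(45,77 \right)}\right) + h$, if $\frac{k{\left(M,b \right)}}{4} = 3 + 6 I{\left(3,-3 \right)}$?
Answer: $37193$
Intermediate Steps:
$k{\left(M,b \right)} = -60$ ($k{\left(M,b \right)} = 4 \left(3 + 6 \left(-3\right)\right) = 4 \left(3 - 18\right) = 4 \left(-15\right) = -60$)
$\left(22496 + k{\left(45,77 \right)}\right) + h = \left(22496 - 60\right) + 14757 = 22436 + 14757 = 37193$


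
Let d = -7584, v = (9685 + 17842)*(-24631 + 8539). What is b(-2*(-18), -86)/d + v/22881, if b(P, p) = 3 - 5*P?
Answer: -373270955191/19281056 ≈ -19359.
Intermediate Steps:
v = -442964484 (v = 27527*(-16092) = -442964484)
b(-2*(-18), -86)/d + v/22881 = (3 - (-10)*(-18))/(-7584) - 442964484/22881 = (3 - 5*36)*(-1/7584) - 442964484*1/22881 = (3 - 180)*(-1/7584) - 147654828/7627 = -177*(-1/7584) - 147654828/7627 = 59/2528 - 147654828/7627 = -373270955191/19281056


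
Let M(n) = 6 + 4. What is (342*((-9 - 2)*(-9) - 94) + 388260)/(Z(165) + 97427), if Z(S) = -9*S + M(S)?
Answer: 64995/15992 ≈ 4.0642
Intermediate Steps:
M(n) = 10
Z(S) = 10 - 9*S (Z(S) = -9*S + 10 = 10 - 9*S)
(342*((-9 - 2)*(-9) - 94) + 388260)/(Z(165) + 97427) = (342*((-9 - 2)*(-9) - 94) + 388260)/((10 - 9*165) + 97427) = (342*(-11*(-9) - 94) + 388260)/((10 - 1485) + 97427) = (342*(99 - 94) + 388260)/(-1475 + 97427) = (342*5 + 388260)/95952 = (1710 + 388260)*(1/95952) = 389970*(1/95952) = 64995/15992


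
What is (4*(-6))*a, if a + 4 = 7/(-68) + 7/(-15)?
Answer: 9322/85 ≈ 109.67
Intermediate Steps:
a = -4661/1020 (a = -4 + (7/(-68) + 7/(-15)) = -4 + (7*(-1/68) + 7*(-1/15)) = -4 + (-7/68 - 7/15) = -4 - 581/1020 = -4661/1020 ≈ -4.5696)
(4*(-6))*a = (4*(-6))*(-4661/1020) = -24*(-4661/1020) = 9322/85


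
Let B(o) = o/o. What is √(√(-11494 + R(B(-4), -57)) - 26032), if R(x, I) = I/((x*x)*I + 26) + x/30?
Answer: √(-22515076800 + 930*I*√9939541470)/930 ≈ 0.33221 + 161.34*I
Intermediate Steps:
B(o) = 1
R(x, I) = x/30 + I/(26 + I*x²) (R(x, I) = I/(x²*I + 26) + x*(1/30) = I/(I*x² + 26) + x/30 = I/(26 + I*x²) + x/30 = x/30 + I/(26 + I*x²))
√(√(-11494 + R(B(-4), -57)) - 26032) = √(√(-11494 + (26*1 + 30*(-57) - 57*1³)/(30*(26 - 57*1²))) - 26032) = √(√(-11494 + (26 - 1710 - 57*1)/(30*(26 - 57*1))) - 26032) = √(√(-11494 + (26 - 1710 - 57)/(30*(26 - 57))) - 26032) = √(√(-11494 + (1/30)*(-1741)/(-31)) - 26032) = √(√(-11494 + (1/30)*(-1/31)*(-1741)) - 26032) = √(√(-11494 + 1741/930) - 26032) = √(√(-10687679/930) - 26032) = √(I*√9939541470/930 - 26032) = √(-26032 + I*√9939541470/930)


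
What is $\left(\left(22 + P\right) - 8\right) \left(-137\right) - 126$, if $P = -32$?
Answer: $2340$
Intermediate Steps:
$\left(\left(22 + P\right) - 8\right) \left(-137\right) - 126 = \left(\left(22 - 32\right) - 8\right) \left(-137\right) - 126 = \left(-10 - 8\right) \left(-137\right) - 126 = \left(-18\right) \left(-137\right) - 126 = 2466 - 126 = 2340$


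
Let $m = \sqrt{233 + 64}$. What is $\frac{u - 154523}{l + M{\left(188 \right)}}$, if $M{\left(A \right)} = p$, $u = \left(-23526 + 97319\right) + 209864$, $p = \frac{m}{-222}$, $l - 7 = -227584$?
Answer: $- \frac{53642765156456}{94536369709057} + \frac{9555916 \sqrt{33}}{283609109127171} \approx -0.56743$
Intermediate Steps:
$l = -227577$ ($l = 7 - 227584 = -227577$)
$m = 3 \sqrt{33}$ ($m = \sqrt{297} = 3 \sqrt{33} \approx 17.234$)
$p = - \frac{\sqrt{33}}{74}$ ($p = \frac{3 \sqrt{33}}{-222} = 3 \sqrt{33} \left(- \frac{1}{222}\right) = - \frac{\sqrt{33}}{74} \approx -0.077629$)
$u = 283657$ ($u = 73793 + 209864 = 283657$)
$M{\left(A \right)} = - \frac{\sqrt{33}}{74}$
$\frac{u - 154523}{l + M{\left(188 \right)}} = \frac{283657 - 154523}{-227577 - \frac{\sqrt{33}}{74}} = \frac{129134}{-227577 - \frac{\sqrt{33}}{74}}$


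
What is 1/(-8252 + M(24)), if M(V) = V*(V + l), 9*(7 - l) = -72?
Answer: -1/7316 ≈ -0.00013669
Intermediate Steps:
l = 15 (l = 7 - ⅑*(-72) = 7 + 8 = 15)
M(V) = V*(15 + V) (M(V) = V*(V + 15) = V*(15 + V))
1/(-8252 + M(24)) = 1/(-8252 + 24*(15 + 24)) = 1/(-8252 + 24*39) = 1/(-8252 + 936) = 1/(-7316) = -1/7316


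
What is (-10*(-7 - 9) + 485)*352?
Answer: 227040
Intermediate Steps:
(-10*(-7 - 9) + 485)*352 = (-10*(-16) + 485)*352 = (160 + 485)*352 = 645*352 = 227040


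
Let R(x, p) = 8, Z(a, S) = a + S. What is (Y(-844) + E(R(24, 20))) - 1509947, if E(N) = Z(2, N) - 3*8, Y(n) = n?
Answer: -1510805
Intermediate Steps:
Z(a, S) = S + a
E(N) = -22 + N (E(N) = (N + 2) - 3*8 = (2 + N) - 24 = -22 + N)
(Y(-844) + E(R(24, 20))) - 1509947 = (-844 + (-22 + 8)) - 1509947 = (-844 - 14) - 1509947 = -858 - 1509947 = -1510805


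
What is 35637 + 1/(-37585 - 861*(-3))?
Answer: 1247366273/35002 ≈ 35637.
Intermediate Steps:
35637 + 1/(-37585 - 861*(-3)) = 35637 + 1/(-37585 + 2583) = 35637 + 1/(-35002) = 35637 - 1/35002 = 1247366273/35002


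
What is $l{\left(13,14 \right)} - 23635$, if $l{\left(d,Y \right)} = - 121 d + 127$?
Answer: $-25081$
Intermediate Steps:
$l{\left(d,Y \right)} = 127 - 121 d$
$l{\left(13,14 \right)} - 23635 = \left(127 - 1573\right) - 23635 = -1446 - 23635 = -25081$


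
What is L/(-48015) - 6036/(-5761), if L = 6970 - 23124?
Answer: 382881734/276614415 ≈ 1.3842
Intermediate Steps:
L = -16154
L/(-48015) - 6036/(-5761) = -16154/(-48015) - 6036/(-5761) = -16154*(-1/48015) - 6036*(-1/5761) = 16154/48015 + 6036/5761 = 382881734/276614415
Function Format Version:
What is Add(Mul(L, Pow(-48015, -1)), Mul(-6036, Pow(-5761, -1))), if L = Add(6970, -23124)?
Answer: Rational(382881734, 276614415) ≈ 1.3842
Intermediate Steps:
L = -16154
Add(Mul(L, Pow(-48015, -1)), Mul(-6036, Pow(-5761, -1))) = Add(Mul(-16154, Pow(-48015, -1)), Mul(-6036, Pow(-5761, -1))) = Add(Mul(-16154, Rational(-1, 48015)), Mul(-6036, Rational(-1, 5761))) = Add(Rational(16154, 48015), Rational(6036, 5761)) = Rational(382881734, 276614415)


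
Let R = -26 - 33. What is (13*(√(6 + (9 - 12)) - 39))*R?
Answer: 29913 - 767*√3 ≈ 28585.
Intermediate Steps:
R = -59
(13*(√(6 + (9 - 12)) - 39))*R = (13*(√(6 + (9 - 12)) - 39))*(-59) = (13*(√(6 - 3) - 39))*(-59) = (13*(√3 - 39))*(-59) = (13*(-39 + √3))*(-59) = (-507 + 13*√3)*(-59) = 29913 - 767*√3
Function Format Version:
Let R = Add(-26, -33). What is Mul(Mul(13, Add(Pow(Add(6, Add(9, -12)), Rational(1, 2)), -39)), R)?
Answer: Add(29913, Mul(-767, Pow(3, Rational(1, 2)))) ≈ 28585.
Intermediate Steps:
R = -59
Mul(Mul(13, Add(Pow(Add(6, Add(9, -12)), Rational(1, 2)), -39)), R) = Mul(Mul(13, Add(Pow(Add(6, Add(9, -12)), Rational(1, 2)), -39)), -59) = Mul(Mul(13, Add(Pow(Add(6, -3), Rational(1, 2)), -39)), -59) = Mul(Mul(13, Add(Pow(3, Rational(1, 2)), -39)), -59) = Mul(Mul(13, Add(-39, Pow(3, Rational(1, 2)))), -59) = Mul(Add(-507, Mul(13, Pow(3, Rational(1, 2)))), -59) = Add(29913, Mul(-767, Pow(3, Rational(1, 2))))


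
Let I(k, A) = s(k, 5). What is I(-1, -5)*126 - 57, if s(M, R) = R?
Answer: 573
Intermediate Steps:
I(k, A) = 5
I(-1, -5)*126 - 57 = 5*126 - 57 = 630 - 57 = 573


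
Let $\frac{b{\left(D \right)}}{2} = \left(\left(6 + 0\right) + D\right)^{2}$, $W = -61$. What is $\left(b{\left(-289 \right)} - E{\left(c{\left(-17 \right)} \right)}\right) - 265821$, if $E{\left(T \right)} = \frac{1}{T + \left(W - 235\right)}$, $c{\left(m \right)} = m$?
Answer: $- \frac{33066258}{313} \approx -1.0564 \cdot 10^{5}$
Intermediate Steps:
$b{\left(D \right)} = 2 \left(6 + D\right)^{2}$ ($b{\left(D \right)} = 2 \left(\left(6 + 0\right) + D\right)^{2} = 2 \left(6 + D\right)^{2}$)
$E{\left(T \right)} = \frac{1}{-296 + T}$ ($E{\left(T \right)} = \frac{1}{T - 296} = \frac{1}{-296 + T}$)
$\left(b{\left(-289 \right)} - E{\left(c{\left(-17 \right)} \right)}\right) - 265821 = \left(2 \left(6 - 289\right)^{2} - \frac{1}{-296 - 17}\right) - 265821 = \left(2 \left(-283\right)^{2} - \frac{1}{-313}\right) - 265821 = \left(2 \cdot 80089 - - \frac{1}{313}\right) - 265821 = \left(160178 + \frac{1}{313}\right) - 265821 = \frac{50135715}{313} - 265821 = - \frac{33066258}{313}$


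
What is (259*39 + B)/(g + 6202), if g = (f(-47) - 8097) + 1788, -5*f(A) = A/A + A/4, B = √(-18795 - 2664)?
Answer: -67340/699 - 20*I*√21459/2097 ≈ -96.338 - 1.3971*I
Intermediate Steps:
B = I*√21459 (B = √(-21459) = I*√21459 ≈ 146.49*I)
f(A) = -⅕ - A/20 (f(A) = -(A/A + A/4)/5 = -(1 + A*(¼))/5 = -(1 + A/4)/5 = -⅕ - A/20)
g = -126137/20 (g = ((-⅕ - 1/20*(-47)) - 8097) + 1788 = ((-⅕ + 47/20) - 8097) + 1788 = (43/20 - 8097) + 1788 = -161897/20 + 1788 = -126137/20 ≈ -6306.9)
(259*39 + B)/(g + 6202) = (259*39 + I*√21459)/(-126137/20 + 6202) = (10101 + I*√21459)/(-2097/20) = (10101 + I*√21459)*(-20/2097) = -67340/699 - 20*I*√21459/2097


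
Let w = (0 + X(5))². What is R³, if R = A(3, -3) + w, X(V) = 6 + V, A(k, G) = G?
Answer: 1643032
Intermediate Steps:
w = 121 (w = (0 + (6 + 5))² = (0 + 11)² = 11² = 121)
R = 118 (R = -3 + 121 = 118)
R³ = 118³ = 1643032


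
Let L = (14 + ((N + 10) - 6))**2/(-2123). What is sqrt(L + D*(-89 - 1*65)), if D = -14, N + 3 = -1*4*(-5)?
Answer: 7*sqrt(198260601)/2123 ≈ 46.427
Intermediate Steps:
N = 17 (N = -3 - 1*4*(-5) = -3 - 4*(-5) = -3 + 20 = 17)
L = -1225/2123 (L = (14 + ((17 + 10) - 6))**2/(-2123) = (14 + (27 - 6))**2*(-1/2123) = (14 + 21)**2*(-1/2123) = 35**2*(-1/2123) = 1225*(-1/2123) = -1225/2123 ≈ -0.57701)
sqrt(L + D*(-89 - 1*65)) = sqrt(-1225/2123 - 14*(-89 - 1*65)) = sqrt(-1225/2123 - 14*(-89 - 65)) = sqrt(-1225/2123 - 14*(-154)) = sqrt(-1225/2123 + 2156) = sqrt(4575963/2123) = 7*sqrt(198260601)/2123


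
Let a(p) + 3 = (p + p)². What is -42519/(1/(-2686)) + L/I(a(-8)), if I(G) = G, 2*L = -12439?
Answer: 57788240765/506 ≈ 1.1421e+8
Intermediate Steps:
a(p) = -3 + 4*p² (a(p) = -3 + (p + p)² = -3 + (2*p)² = -3 + 4*p²)
L = -12439/2 (L = (½)*(-12439) = -12439/2 ≈ -6219.5)
-42519/(1/(-2686)) + L/I(a(-8)) = -42519/(1/(-2686)) - 12439/(2*(-3 + 4*(-8)²)) = -42519/(-1/2686) - 12439/(2*(-3 + 4*64)) = -42519*(-2686) - 12439/(2*(-3 + 256)) = 114206034 - 12439/2/253 = 114206034 - 12439/2*1/253 = 114206034 - 12439/506 = 57788240765/506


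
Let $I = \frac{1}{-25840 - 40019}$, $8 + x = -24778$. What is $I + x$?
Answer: $- \frac{1632381175}{65859} \approx -24786.0$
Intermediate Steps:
$x = -24786$ ($x = -8 - 24778 = -24786$)
$I = - \frac{1}{65859}$ ($I = \frac{1}{-65859} = - \frac{1}{65859} \approx -1.5184 \cdot 10^{-5}$)
$I + x = - \frac{1}{65859} - 24786 = - \frac{1632381175}{65859}$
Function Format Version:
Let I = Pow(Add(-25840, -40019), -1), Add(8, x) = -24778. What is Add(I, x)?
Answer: Rational(-1632381175, 65859) ≈ -24786.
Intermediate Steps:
x = -24786 (x = Add(-8, -24778) = -24786)
I = Rational(-1, 65859) (I = Pow(-65859, -1) = Rational(-1, 65859) ≈ -1.5184e-5)
Add(I, x) = Add(Rational(-1, 65859), -24786) = Rational(-1632381175, 65859)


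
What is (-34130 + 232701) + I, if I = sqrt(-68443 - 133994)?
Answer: 198571 + 3*I*sqrt(22493) ≈ 1.9857e+5 + 449.93*I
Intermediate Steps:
I = 3*I*sqrt(22493) (I = sqrt(-202437) = 3*I*sqrt(22493) ≈ 449.93*I)
(-34130 + 232701) + I = (-34130 + 232701) + 3*I*sqrt(22493) = 198571 + 3*I*sqrt(22493)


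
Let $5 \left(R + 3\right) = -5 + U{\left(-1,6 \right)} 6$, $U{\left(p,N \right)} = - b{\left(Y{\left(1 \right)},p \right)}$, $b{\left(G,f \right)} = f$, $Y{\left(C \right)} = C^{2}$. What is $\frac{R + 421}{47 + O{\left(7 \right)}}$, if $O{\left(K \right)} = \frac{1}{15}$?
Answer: $\frac{6273}{706} \approx 8.8853$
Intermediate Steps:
$O{\left(K \right)} = \frac{1}{15}$
$U{\left(p,N \right)} = - p$
$R = - \frac{14}{5}$ ($R = -3 + \frac{-5 + \left(-1\right) \left(-1\right) 6}{5} = -3 + \frac{-5 + 1 \cdot 6}{5} = -3 + \frac{-5 + 6}{5} = -3 + \frac{1}{5} \cdot 1 = -3 + \frac{1}{5} = - \frac{14}{5} \approx -2.8$)
$\frac{R + 421}{47 + O{\left(7 \right)}} = \frac{- \frac{14}{5} + 421}{47 + \frac{1}{15}} = \frac{2091}{5 \cdot \frac{706}{15}} = \frac{2091}{5} \cdot \frac{15}{706} = \frac{6273}{706}$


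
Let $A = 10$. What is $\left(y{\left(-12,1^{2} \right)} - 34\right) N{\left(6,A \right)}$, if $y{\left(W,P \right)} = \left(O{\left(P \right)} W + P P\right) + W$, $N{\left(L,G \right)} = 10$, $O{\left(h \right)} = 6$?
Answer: $-1170$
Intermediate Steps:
$y{\left(W,P \right)} = P^{2} + 7 W$ ($y{\left(W,P \right)} = \left(6 W + P P\right) + W = \left(6 W + P^{2}\right) + W = \left(P^{2} + 6 W\right) + W = P^{2} + 7 W$)
$\left(y{\left(-12,1^{2} \right)} - 34\right) N{\left(6,A \right)} = \left(\left(\left(1^{2}\right)^{2} + 7 \left(-12\right)\right) - 34\right) 10 = \left(\left(1^{2} - 84\right) - 34\right) 10 = \left(\left(1 - 84\right) - 34\right) 10 = \left(-83 - 34\right) 10 = \left(-117\right) 10 = -1170$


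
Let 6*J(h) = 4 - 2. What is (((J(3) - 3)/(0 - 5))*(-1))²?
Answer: 64/225 ≈ 0.28444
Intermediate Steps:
J(h) = ⅓ (J(h) = (4 - 2)/6 = (⅙)*2 = ⅓)
(((J(3) - 3)/(0 - 5))*(-1))² = (((⅓ - 3)/(0 - 5))*(-1))² = (-8/3/(-5)*(-1))² = (-8/3*(-⅕)*(-1))² = ((8/15)*(-1))² = (-8/15)² = 64/225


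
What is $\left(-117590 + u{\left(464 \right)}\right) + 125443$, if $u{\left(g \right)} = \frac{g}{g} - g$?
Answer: $7390$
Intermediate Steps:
$u{\left(g \right)} = 1 - g$
$\left(-117590 + u{\left(464 \right)}\right) + 125443 = \left(-117590 + \left(1 - 464\right)\right) + 125443 = \left(-117590 - 463\right) + 125443 = -118053 + 125443 = 7390$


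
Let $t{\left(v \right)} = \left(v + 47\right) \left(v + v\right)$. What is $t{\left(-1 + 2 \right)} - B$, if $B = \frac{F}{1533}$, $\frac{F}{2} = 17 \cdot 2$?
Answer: $\frac{147100}{1533} \approx 95.956$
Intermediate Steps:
$F = 68$ ($F = 2 \cdot 17 \cdot 2 = 2 \cdot 34 = 68$)
$t{\left(v \right)} = 2 v \left(47 + v\right)$ ($t{\left(v \right)} = \left(47 + v\right) 2 v = 2 v \left(47 + v\right)$)
$B = \frac{68}{1533} \approx 0.044357$
$t{\left(-1 + 2 \right)} - B = 2 \left(-1 + 2\right) \left(47 + \left(-1 + 2\right)\right) - \frac{68}{1533} = 2 \cdot 1 \left(47 + 1\right) - \frac{68}{1533} = 2 \cdot 1 \cdot 48 - \frac{68}{1533} = 96 - \frac{68}{1533} = \frac{147100}{1533}$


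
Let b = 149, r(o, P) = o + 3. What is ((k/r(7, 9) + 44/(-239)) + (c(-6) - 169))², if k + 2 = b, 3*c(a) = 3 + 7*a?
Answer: 160229682369/5712100 ≈ 28051.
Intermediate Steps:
r(o, P) = 3 + o
c(a) = 1 + 7*a/3 (c(a) = (3 + 7*a)/3 = 1 + 7*a/3)
k = 147 (k = -2 + 149 = 147)
((k/r(7, 9) + 44/(-239)) + (c(-6) - 169))² = ((147/(3 + 7) + 44/(-239)) + ((1 + (7/3)*(-6)) - 169))² = ((147/10 + 44*(-1/239)) + ((1 - 14) - 169))² = ((147*(⅒) - 44/239) + (-13 - 169))² = ((147/10 - 44/239) - 182)² = (34693/2390 - 182)² = (-400287/2390)² = 160229682369/5712100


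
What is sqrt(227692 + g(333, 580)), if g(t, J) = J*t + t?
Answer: sqrt(421165) ≈ 648.97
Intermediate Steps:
g(t, J) = t + J*t
sqrt(227692 + g(333, 580)) = sqrt(227692 + 333*(1 + 580)) = sqrt(227692 + 333*581) = sqrt(227692 + 193473) = sqrt(421165)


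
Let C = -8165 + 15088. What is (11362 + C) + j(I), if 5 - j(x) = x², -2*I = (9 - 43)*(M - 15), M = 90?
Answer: -1607335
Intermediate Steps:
I = 1275 (I = -(9 - 43)*(90 - 15)/2 = -(-17)*75 = -½*(-2550) = 1275)
j(x) = 5 - x²
C = 6923
(11362 + C) + j(I) = (11362 + 6923) + (5 - 1*1275²) = 18285 + (5 - 1*1625625) = 18285 + (5 - 1625625) = 18285 - 1625620 = -1607335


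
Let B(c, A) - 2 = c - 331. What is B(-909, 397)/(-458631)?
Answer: 1238/458631 ≈ 0.0026993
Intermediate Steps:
B(c, A) = -329 + c (B(c, A) = 2 + (c - 331) = 2 + (-331 + c) = -329 + c)
B(-909, 397)/(-458631) = (-329 - 909)/(-458631) = -1238*(-1/458631) = 1238/458631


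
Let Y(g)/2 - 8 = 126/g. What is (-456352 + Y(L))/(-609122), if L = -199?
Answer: 45405558/60607639 ≈ 0.74917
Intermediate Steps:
Y(g) = 16 + 252/g (Y(g) = 16 + 2*(126/g) = 16 + 252/g)
(-456352 + Y(L))/(-609122) = (-456352 + (16 + 252/(-199)))/(-609122) = (-456352 + (16 + 252*(-1/199)))*(-1/609122) = (-456352 + (16 - 252/199))*(-1/609122) = (-456352 + 2932/199)*(-1/609122) = -90811116/199*(-1/609122) = 45405558/60607639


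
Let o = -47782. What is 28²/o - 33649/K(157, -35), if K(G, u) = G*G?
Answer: -116224381/84127037 ≈ -1.3815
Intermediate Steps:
K(G, u) = G²
28²/o - 33649/K(157, -35) = 28²/(-47782) - 33649/(157²) = 784*(-1/47782) - 33649/24649 = -56/3413 - 33649*1/24649 = -56/3413 - 33649/24649 = -116224381/84127037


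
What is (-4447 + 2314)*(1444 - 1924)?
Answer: 1023840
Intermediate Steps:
(-4447 + 2314)*(1444 - 1924) = -2133*(-480) = 1023840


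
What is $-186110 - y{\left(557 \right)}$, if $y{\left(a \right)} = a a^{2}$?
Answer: $-172994803$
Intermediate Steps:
$y{\left(a \right)} = a^{3}$
$-186110 - y{\left(557 \right)} = -186110 - 557^{3} = -186110 - 172808693 = -172994803$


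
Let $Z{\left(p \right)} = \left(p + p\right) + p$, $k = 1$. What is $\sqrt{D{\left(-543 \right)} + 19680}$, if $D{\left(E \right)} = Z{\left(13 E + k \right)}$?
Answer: $3 i \sqrt{166} \approx 38.652 i$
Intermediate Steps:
$Z{\left(p \right)} = 3 p$ ($Z{\left(p \right)} = 2 p + p = 3 p$)
$D{\left(E \right)} = 3 + 39 E$ ($D{\left(E \right)} = 3 \left(13 E + 1\right) = 3 \left(1 + 13 E\right) = 3 + 39 E$)
$\sqrt{D{\left(-543 \right)} + 19680} = \sqrt{\left(3 + 39 \left(-543\right)\right) + 19680} = \sqrt{\left(3 - 21177\right) + 19680} = \sqrt{-21174 + 19680} = \sqrt{-1494} = 3 i \sqrt{166}$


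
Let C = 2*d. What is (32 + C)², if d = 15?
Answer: 3844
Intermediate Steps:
C = 30 (C = 2*15 = 30)
(32 + C)² = (32 + 30)² = 62² = 3844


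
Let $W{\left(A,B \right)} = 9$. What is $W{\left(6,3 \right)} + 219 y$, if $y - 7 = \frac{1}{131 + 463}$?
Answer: $\frac{305389}{198} \approx 1542.4$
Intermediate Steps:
$y = \frac{4159}{594}$ ($y = 7 + \frac{1}{131 + 463} = 7 + \frac{1}{594} = \frac{4159}{594} \approx 7.0017$)
$W{\left(6,3 \right)} + 219 y = 9 + 219 \cdot \frac{4159}{594} = 9 + \frac{303607}{198} = \frac{305389}{198}$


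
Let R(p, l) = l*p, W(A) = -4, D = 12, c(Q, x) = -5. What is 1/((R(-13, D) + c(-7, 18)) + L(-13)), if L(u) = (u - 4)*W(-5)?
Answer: -1/93 ≈ -0.010753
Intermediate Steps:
L(u) = 16 - 4*u (L(u) = (u - 4)*(-4) = (-4 + u)*(-4) = 16 - 4*u)
1/((R(-13, D) + c(-7, 18)) + L(-13)) = 1/((12*(-13) - 5) + (16 - 4*(-13))) = 1/((-156 - 5) + (16 + 52)) = 1/(-161 + 68) = 1/(-93) = -1/93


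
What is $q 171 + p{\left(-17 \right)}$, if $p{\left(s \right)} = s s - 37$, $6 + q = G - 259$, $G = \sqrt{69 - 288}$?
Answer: $-45063 + 171 i \sqrt{219} \approx -45063.0 + 2530.6 i$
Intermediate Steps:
$G = i \sqrt{219}$ ($G = \sqrt{-219} = i \sqrt{219} \approx 14.799 i$)
$q = -265 + i \sqrt{219}$ ($q = -6 + \left(i \sqrt{219} - 259\right) = -6 - \left(259 - i \sqrt{219}\right) = -265 + i \sqrt{219} \approx -265.0 + 14.799 i$)
$p{\left(s \right)} = -37 + s^{2}$ ($p{\left(s \right)} = s^{2} - 37 = -37 + s^{2}$)
$q 171 + p{\left(-17 \right)} = \left(-265 + i \sqrt{219}\right) 171 - \left(37 - \left(-17\right)^{2}\right) = \left(-45315 + 171 i \sqrt{219}\right) + \left(-37 + 289\right) = \left(-45315 + 171 i \sqrt{219}\right) + 252 = -45063 + 171 i \sqrt{219}$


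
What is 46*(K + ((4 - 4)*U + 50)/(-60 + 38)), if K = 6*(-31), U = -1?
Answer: -95266/11 ≈ -8660.5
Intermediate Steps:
K = -186
46*(K + ((4 - 4)*U + 50)/(-60 + 38)) = 46*(-186 + ((4 - 4)*(-1) + 50)/(-60 + 38)) = 46*(-186 + (0*(-1) + 50)/(-22)) = 46*(-186 + (0 + 50)*(-1/22)) = 46*(-186 + 50*(-1/22)) = 46*(-186 - 25/11) = 46*(-2071/11) = -95266/11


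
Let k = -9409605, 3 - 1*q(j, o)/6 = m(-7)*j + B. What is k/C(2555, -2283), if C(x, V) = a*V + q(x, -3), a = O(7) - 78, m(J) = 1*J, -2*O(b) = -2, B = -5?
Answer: -3136535/94383 ≈ -33.232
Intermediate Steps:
O(b) = 1 (O(b) = -1/2*(-2) = 1)
m(J) = J
q(j, o) = 48 + 42*j (q(j, o) = 18 - 6*(-7*j - 5) = 18 - 6*(-5 - 7*j) = 18 + (30 + 42*j) = 48 + 42*j)
a = -77 (a = 1 - 78 = -77)
C(x, V) = 48 - 77*V + 42*x (C(x, V) = -77*V + (48 + 42*x) = 48 - 77*V + 42*x)
k/C(2555, -2283) = -9409605/(48 - 77*(-2283) + 42*2555) = -9409605/(48 + 175791 + 107310) = -9409605/283149 = -9409605*1/283149 = -3136535/94383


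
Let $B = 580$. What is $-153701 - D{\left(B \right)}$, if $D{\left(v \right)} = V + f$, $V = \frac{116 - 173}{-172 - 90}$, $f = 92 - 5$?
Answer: $- \frac{40292513}{262} \approx -1.5379 \cdot 10^{5}$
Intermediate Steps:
$f = 87$ ($f = 92 - 5 = 87$)
$V = \frac{57}{262}$ ($V = - \frac{57}{-262} = \left(-57\right) \left(- \frac{1}{262}\right) = \frac{57}{262} \approx 0.21756$)
$D{\left(v \right)} = \frac{22851}{262}$ ($D{\left(v \right)} = \frac{57}{262} + 87 = \frac{22851}{262}$)
$-153701 - D{\left(B \right)} = -153701 - \frac{22851}{262} = - \frac{40292513}{262}$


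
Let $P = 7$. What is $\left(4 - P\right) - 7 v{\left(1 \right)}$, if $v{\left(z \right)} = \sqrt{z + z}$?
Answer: $-3 - 7 \sqrt{2} \approx -12.899$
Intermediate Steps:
$v{\left(z \right)} = \sqrt{2} \sqrt{z}$ ($v{\left(z \right)} = \sqrt{2 z} = \sqrt{2} \sqrt{z}$)
$\left(4 - P\right) - 7 v{\left(1 \right)} = \left(4 - 7\right) - 7 \sqrt{2} \sqrt{1} = \left(4 - 7\right) - 7 \sqrt{2} \cdot 1 = -3 - 7 \sqrt{2}$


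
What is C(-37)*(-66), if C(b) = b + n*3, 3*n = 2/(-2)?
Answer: 2508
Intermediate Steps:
n = -1/3 (n = (2/(-2))/3 = (2*(-1/2))/3 = (1/3)*(-1) = -1/3 ≈ -0.33333)
C(b) = -1 + b (C(b) = b - 1/3*3 = b - 1 = -1 + b)
C(-37)*(-66) = (-1 - 37)*(-66) = -38*(-66) = 2508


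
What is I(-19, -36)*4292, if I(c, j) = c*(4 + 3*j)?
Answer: 8480992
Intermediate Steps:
I(-19, -36)*4292 = -19*(4 + 3*(-36))*4292 = -19*(4 - 108)*4292 = -19*(-104)*4292 = 1976*4292 = 8480992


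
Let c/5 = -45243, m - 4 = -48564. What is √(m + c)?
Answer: 5*I*√10991 ≈ 524.19*I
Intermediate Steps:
m = -48560 (m = 4 - 48564 = -48560)
c = -226215 (c = 5*(-45243) = -226215)
√(m + c) = √(-48560 - 226215) = √(-274775) = 5*I*√10991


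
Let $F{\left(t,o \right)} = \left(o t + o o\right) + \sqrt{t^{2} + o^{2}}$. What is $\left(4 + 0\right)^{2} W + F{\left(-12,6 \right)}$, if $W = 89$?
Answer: $1388 + 6 \sqrt{5} \approx 1401.4$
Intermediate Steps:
$F{\left(t,o \right)} = o^{2} + \sqrt{o^{2} + t^{2}} + o t$ ($F{\left(t,o \right)} = \left(o t + o^{2}\right) + \sqrt{o^{2} + t^{2}} = \left(o^{2} + o t\right) + \sqrt{o^{2} + t^{2}} = o^{2} + \sqrt{o^{2} + t^{2}} + o t$)
$\left(4 + 0\right)^{2} W + F{\left(-12,6 \right)} = \left(4 + 0\right)^{2} \cdot 89 + \left(6^{2} + \sqrt{6^{2} + \left(-12\right)^{2}} + 6 \left(-12\right)\right) = 4^{2} \cdot 89 + \left(36 + \sqrt{36 + 144} - 72\right) = 16 \cdot 89 + \left(36 + \sqrt{180} - 72\right) = 1424 + \left(36 + 6 \sqrt{5} - 72\right) = 1424 - \left(36 - 6 \sqrt{5}\right) = 1388 + 6 \sqrt{5}$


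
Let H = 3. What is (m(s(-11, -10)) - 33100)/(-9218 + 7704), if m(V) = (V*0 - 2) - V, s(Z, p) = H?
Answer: 33105/1514 ≈ 21.866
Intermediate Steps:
s(Z, p) = 3
m(V) = -2 - V (m(V) = (0 - 2) - V = -2 - V)
(m(s(-11, -10)) - 33100)/(-9218 + 7704) = ((-2 - 1*3) - 33100)/(-9218 + 7704) = ((-2 - 3) - 33100)/(-1514) = (-5 - 33100)*(-1/1514) = -33105*(-1/1514) = 33105/1514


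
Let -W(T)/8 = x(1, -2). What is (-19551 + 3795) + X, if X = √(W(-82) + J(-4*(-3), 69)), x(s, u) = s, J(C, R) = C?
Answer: -15754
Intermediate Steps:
W(T) = -8 (W(T) = -8*1 = -8)
X = 2 (X = √(-8 - 4*(-3)) = √(-8 + 12) = √4 = 2)
(-19551 + 3795) + X = (-19551 + 3795) + 2 = -15756 + 2 = -15754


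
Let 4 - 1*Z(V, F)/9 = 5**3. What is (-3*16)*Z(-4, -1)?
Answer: 52272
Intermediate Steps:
Z(V, F) = -1089 (Z(V, F) = 36 - 9*5**3 = 36 - 9*125 = 36 - 1125 = -1089)
(-3*16)*Z(-4, -1) = -3*16*(-1089) = -48*(-1089) = 52272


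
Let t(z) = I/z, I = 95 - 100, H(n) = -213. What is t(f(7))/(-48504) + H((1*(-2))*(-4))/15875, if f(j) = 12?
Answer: -123896849/9240012000 ≈ -0.013409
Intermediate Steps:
I = -5
t(z) = -5/z
t(f(7))/(-48504) + H((1*(-2))*(-4))/15875 = -5/12/(-48504) - 213/15875 = -5*1/12*(-1/48504) - 213*1/15875 = -5/12*(-1/48504) - 213/15875 = 5/582048 - 213/15875 = -123896849/9240012000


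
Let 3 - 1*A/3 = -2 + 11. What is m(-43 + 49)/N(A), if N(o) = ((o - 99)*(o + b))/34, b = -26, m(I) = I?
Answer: 17/429 ≈ 0.039627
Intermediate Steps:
A = -18 (A = 9 - 3*(-2 + 11) = 9 - 3*9 = 9 - 27 = -18)
N(o) = (-99 + o)*(-26 + o)/34 (N(o) = ((o - 99)*(o - 26))/34 = ((-99 + o)*(-26 + o))*(1/34) = (-99 + o)*(-26 + o)/34)
m(-43 + 49)/N(A) = (-43 + 49)/(1287/17 - 125/34*(-18) + (1/34)*(-18)²) = 6/(1287/17 + 1125/17 + (1/34)*324) = 6/(1287/17 + 1125/17 + 162/17) = 6/(2574/17) = 6*(17/2574) = 17/429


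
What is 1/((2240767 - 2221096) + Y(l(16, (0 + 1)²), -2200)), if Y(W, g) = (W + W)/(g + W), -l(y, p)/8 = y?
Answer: 291/5724293 ≈ 5.0836e-5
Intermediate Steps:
l(y, p) = -8*y
Y(W, g) = 2*W/(W + g) (Y(W, g) = (2*W)/(W + g) = 2*W/(W + g))
1/((2240767 - 2221096) + Y(l(16, (0 + 1)²), -2200)) = 1/((2240767 - 2221096) + 2*(-8*16)/(-8*16 - 2200)) = 1/(19671 + 2*(-128)/(-128 - 2200)) = 1/(19671 + 2*(-128)/(-2328)) = 1/(19671 + 2*(-128)*(-1/2328)) = 1/(19671 + 32/291) = 1/(5724293/291) = 291/5724293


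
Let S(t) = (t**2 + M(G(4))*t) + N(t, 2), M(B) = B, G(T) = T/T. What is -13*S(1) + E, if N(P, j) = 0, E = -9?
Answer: -35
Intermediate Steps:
G(T) = 1
S(t) = t + t**2 (S(t) = (t**2 + 1*t) + 0 = (t**2 + t) + 0 = (t + t**2) + 0 = t + t**2)
-13*S(1) + E = -13*(1 + 1) - 9 = -13*2 - 9 = -26 - 9 = -35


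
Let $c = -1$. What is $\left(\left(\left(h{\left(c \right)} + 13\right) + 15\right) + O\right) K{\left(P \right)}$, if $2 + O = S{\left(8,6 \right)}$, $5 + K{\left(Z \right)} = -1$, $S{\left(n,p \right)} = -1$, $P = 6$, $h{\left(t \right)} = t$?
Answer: $-144$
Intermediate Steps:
$K{\left(Z \right)} = -6$ ($K{\left(Z \right)} = -5 - 1 = -6$)
$O = -3$ ($O = -2 - 1 = -3$)
$\left(\left(\left(h{\left(c \right)} + 13\right) + 15\right) + O\right) K{\left(P \right)} = \left(\left(\left(-1 + 13\right) + 15\right) - 3\right) \left(-6\right) = \left(\left(12 + 15\right) - 3\right) \left(-6\right) = \left(27 - 3\right) \left(-6\right) = 24 \left(-6\right) = -144$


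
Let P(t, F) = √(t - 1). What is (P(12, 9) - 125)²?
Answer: (125 - √11)² ≈ 14807.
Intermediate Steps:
P(t, F) = √(-1 + t)
(P(12, 9) - 125)² = (√(-1 + 12) - 125)² = (√11 - 125)² = (-125 + √11)²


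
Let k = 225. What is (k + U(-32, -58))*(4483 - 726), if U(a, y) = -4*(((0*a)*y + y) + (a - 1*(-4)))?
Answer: 2137733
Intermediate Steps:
U(a, y) = -16 - 4*a - 4*y (U(a, y) = -4*((0*y + y) + (a + 4)) = -4*((0 + y) + (4 + a)) = -4*(y + (4 + a)) = -4*(4 + a + y) = -16 - 4*a - 4*y)
(k + U(-32, -58))*(4483 - 726) = (225 + (-16 - 4*(-32) - 4*(-58)))*(4483 - 726) = (225 + (-16 + 128 + 232))*3757 = (225 + 344)*3757 = 569*3757 = 2137733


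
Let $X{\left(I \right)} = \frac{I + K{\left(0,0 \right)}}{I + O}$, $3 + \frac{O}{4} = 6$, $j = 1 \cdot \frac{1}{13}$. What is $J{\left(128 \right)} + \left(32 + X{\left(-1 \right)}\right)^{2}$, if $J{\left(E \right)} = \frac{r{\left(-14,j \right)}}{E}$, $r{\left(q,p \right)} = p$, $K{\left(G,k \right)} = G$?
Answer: $\frac{205006585}{201344} \approx 1018.2$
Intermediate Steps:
$j = \frac{1}{13}$ ($j = 1 \cdot \frac{1}{13} = \frac{1}{13} \approx 0.076923$)
$O = 12$ ($O = -12 + 4 \cdot 6 = -12 + 24 = 12$)
$X{\left(I \right)} = \frac{I}{12 + I}$ ($X{\left(I \right)} = \frac{I + 0}{I + 12} = \frac{I}{12 + I}$)
$J{\left(E \right)} = \frac{1}{13 E}$
$J{\left(128 \right)} + \left(32 + X{\left(-1 \right)}\right)^{2} = \frac{1}{13 \cdot 128} + \left(32 - \frac{1}{12 - 1}\right)^{2} = \frac{1}{13} \cdot \frac{1}{128} + \left(32 - \frac{1}{11}\right)^{2} = \frac{1}{1664} + \left(32 - \frac{1}{11}\right)^{2} = \frac{1}{1664} + \left(\frac{351}{11}\right)^{2} = \frac{1}{1664} + \frac{123201}{121} = \frac{205006585}{201344}$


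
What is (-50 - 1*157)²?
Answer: 42849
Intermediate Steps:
(-50 - 1*157)² = (-50 - 157)² = (-207)² = 42849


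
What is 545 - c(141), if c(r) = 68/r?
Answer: 76777/141 ≈ 544.52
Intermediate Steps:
545 - c(141) = 545 - 68/141 = 76777/141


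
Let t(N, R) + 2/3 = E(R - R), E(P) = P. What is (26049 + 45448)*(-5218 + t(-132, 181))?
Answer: -1119357032/3 ≈ -3.7312e+8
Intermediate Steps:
t(N, R) = -2/3 (t(N, R) = -2/3 + (R - R) = -2/3 + 0 = -2/3)
(26049 + 45448)*(-5218 + t(-132, 181)) = (26049 + 45448)*(-5218 - 2/3) = 71497*(-15656/3) = -1119357032/3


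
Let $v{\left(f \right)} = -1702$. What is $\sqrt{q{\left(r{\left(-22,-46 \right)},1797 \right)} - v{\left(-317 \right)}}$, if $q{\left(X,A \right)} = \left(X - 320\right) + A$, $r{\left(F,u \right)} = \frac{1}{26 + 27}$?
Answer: $\frac{2 \sqrt{2232466}}{53} \approx 56.383$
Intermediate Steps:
$r{\left(F,u \right)} = \frac{1}{53}$
$q{\left(X,A \right)} = -320 + A + X$ ($q{\left(X,A \right)} = \left(-320 + X\right) + A = -320 + A + X$)
$\sqrt{q{\left(r{\left(-22,-46 \right)},1797 \right)} - v{\left(-317 \right)}} = \sqrt{\left(-320 + 1797 + \frac{1}{53}\right) - -1702} = \sqrt{\frac{78282}{53} + 1702} = \sqrt{\frac{168488}{53}} = \frac{2 \sqrt{2232466}}{53}$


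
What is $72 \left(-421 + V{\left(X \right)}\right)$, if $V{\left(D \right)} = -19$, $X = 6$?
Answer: $-31680$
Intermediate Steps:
$72 \left(-421 + V{\left(X \right)}\right) = 72 \left(-421 - 19\right) = 72 \left(-440\right) = -31680$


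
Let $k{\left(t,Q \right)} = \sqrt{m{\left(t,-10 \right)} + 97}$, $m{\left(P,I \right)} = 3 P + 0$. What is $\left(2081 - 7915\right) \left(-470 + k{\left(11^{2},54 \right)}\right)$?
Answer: $2741980 - 11668 \sqrt{115} \approx 2.6169 \cdot 10^{6}$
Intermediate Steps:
$m{\left(P,I \right)} = 3 P$
$k{\left(t,Q \right)} = \sqrt{97 + 3 t}$ ($k{\left(t,Q \right)} = \sqrt{3 t + 97} = \sqrt{97 + 3 t}$)
$\left(2081 - 7915\right) \left(-470 + k{\left(11^{2},54 \right)}\right) = \left(2081 - 7915\right) \left(-470 + \sqrt{97 + 3 \cdot 11^{2}}\right) = - 5834 \left(-470 + \sqrt{97 + 3 \cdot 121}\right) = - 5834 \left(-470 + \sqrt{97 + 363}\right) = - 5834 \left(-470 + \sqrt{460}\right) = - 5834 \left(-470 + 2 \sqrt{115}\right) = 2741980 - 11668 \sqrt{115}$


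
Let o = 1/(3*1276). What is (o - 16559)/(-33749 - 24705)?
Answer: 63387851/223761912 ≈ 0.28328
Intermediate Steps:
o = 1/3828 ≈ 0.00026123
(o - 16559)/(-33749 - 24705) = (1/3828 - 16559)/(-33749 - 24705) = -63387851/3828/(-58454) = -63387851/3828*(-1/58454) = 63387851/223761912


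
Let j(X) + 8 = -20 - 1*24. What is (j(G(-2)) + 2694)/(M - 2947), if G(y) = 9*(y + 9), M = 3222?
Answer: 2642/275 ≈ 9.6073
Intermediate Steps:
G(y) = 81 + 9*y (G(y) = 9*(9 + y) = 81 + 9*y)
j(X) = -52 (j(X) = -8 + (-20 - 1*24) = -8 + (-20 - 24) = -8 - 44 = -52)
(j(G(-2)) + 2694)/(M - 2947) = (-52 + 2694)/(3222 - 2947) = 2642/275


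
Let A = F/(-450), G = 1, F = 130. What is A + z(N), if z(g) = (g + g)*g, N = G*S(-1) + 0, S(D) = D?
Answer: 77/45 ≈ 1.7111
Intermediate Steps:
N = -1 (N = 1*(-1) + 0 = -1 + 0 = -1)
z(g) = 2*g² (z(g) = (2*g)*g = 2*g²)
A = -13/45 (A = 130/(-450) = 130*(-1/450) = -13/45 ≈ -0.28889)
A + z(N) = -13/45 + 2*(-1)² = -13/45 + 2*1 = -13/45 + 2 = 77/45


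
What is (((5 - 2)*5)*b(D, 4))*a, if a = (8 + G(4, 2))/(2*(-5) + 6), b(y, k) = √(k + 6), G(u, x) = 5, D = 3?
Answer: -195*√10/4 ≈ -154.16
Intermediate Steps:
b(y, k) = √(6 + k)
a = -13/4 (a = (8 + 5)/(2*(-5) + 6) = 13/(-10 + 6) = 13/(-4) = 13*(-¼) = -13/4 ≈ -3.2500)
(((5 - 2)*5)*b(D, 4))*a = (((5 - 2)*5)*√(6 + 4))*(-13/4) = ((3*5)*√10)*(-13/4) = (15*√10)*(-13/4) = -195*√10/4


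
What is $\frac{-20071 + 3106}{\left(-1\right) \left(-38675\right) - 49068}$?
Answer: $\frac{16965}{10393} \approx 1.6323$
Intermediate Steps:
$\frac{-20071 + 3106}{\left(-1\right) \left(-38675\right) - 49068} = - \frac{16965}{38675 - 49068} = - \frac{16965}{-10393} = \left(-16965\right) \left(- \frac{1}{10393}\right) = \frac{16965}{10393}$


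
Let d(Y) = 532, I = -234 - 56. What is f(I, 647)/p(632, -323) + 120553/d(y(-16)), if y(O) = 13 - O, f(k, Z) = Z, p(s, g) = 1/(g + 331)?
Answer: 2874185/532 ≈ 5402.6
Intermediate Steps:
p(s, g) = 1/(331 + g)
I = -290
f(I, 647)/p(632, -323) + 120553/d(y(-16)) = 647/(1/(331 - 323)) + 120553/532 = 647/(1/8) + 120553*(1/532) = 647/(⅛) + 120553/532 = 647*8 + 120553/532 = 5176 + 120553/532 = 2874185/532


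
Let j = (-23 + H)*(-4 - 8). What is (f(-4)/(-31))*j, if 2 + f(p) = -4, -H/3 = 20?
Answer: 5976/31 ≈ 192.77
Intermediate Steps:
H = -60 (H = -3*20 = -60)
f(p) = -6 (f(p) = -2 - 4 = -6)
j = 996 (j = (-23 - 60)*(-4 - 8) = -83*(-12) = 996)
(f(-4)/(-31))*j = -6/(-31)*996 = -6*(-1/31)*996 = (6/31)*996 = 5976/31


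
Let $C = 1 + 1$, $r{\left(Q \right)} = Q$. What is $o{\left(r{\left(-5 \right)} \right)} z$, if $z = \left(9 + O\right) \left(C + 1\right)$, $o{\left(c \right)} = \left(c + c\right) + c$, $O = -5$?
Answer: $-180$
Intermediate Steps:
$C = 2$
$o{\left(c \right)} = 3 c$ ($o{\left(c \right)} = 2 c + c = 3 c$)
$z = 12$ ($z = \left(9 - 5\right) \left(2 + 1\right) = 4 \cdot 3 = 12$)
$o{\left(r{\left(-5 \right)} \right)} z = 3 \left(-5\right) 12 = \left(-15\right) 12 = -180$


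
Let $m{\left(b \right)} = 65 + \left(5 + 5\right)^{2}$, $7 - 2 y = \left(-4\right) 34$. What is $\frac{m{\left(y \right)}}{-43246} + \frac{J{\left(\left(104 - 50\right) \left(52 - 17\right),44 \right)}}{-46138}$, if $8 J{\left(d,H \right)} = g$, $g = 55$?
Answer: $- \frac{31640345}{7981135792} \approx -0.0039644$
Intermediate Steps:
$J{\left(d,H \right)} = \frac{55}{8}$ ($J{\left(d,H \right)} = \frac{1}{8} \cdot 55 = \frac{55}{8}$)
$y = \frac{143}{2}$ ($y = \frac{7}{2} - \frac{\left(-4\right) 34}{2} = \frac{7}{2} - -68 = \frac{7}{2} + 68 = \frac{143}{2} \approx 71.5$)
$m{\left(b \right)} = 165$ ($m{\left(b \right)} = 65 + 10^{2} = 65 + 100 = 165$)
$\frac{m{\left(y \right)}}{-43246} + \frac{J{\left(\left(104 - 50\right) \left(52 - 17\right),44 \right)}}{-46138} = \frac{165}{-43246} + \frac{55}{8 \left(-46138\right)} = 165 \left(- \frac{1}{43246}\right) + \frac{55}{8} \left(- \frac{1}{46138}\right) = - \frac{165}{43246} - \frac{55}{369104} = - \frac{31640345}{7981135792}$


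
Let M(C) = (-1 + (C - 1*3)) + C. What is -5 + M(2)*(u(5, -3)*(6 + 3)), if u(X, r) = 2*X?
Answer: -5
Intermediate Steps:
M(C) = -4 + 2*C (M(C) = (-1 + (C - 3)) + C = (-1 + (-3 + C)) + C = (-4 + C) + C = -4 + 2*C)
-5 + M(2)*(u(5, -3)*(6 + 3)) = -5 + (-4 + 2*2)*((2*5)*(6 + 3)) = -5 + (-4 + 4)*(10*9) = -5 + 0*90 = -5 + 0 = -5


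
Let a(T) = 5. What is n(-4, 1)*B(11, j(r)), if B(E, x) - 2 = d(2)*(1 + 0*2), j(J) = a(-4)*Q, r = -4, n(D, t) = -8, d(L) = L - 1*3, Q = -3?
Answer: -8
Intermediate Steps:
d(L) = -3 + L (d(L) = L - 3 = -3 + L)
j(J) = -15 (j(J) = 5*(-3) = -15)
B(E, x) = 1 (B(E, x) = 2 + (-3 + 2)*(1 + 0*2) = 2 - (1 + 0) = 2 - 1*1 = 2 - 1 = 1)
n(-4, 1)*B(11, j(r)) = -8*1 = -8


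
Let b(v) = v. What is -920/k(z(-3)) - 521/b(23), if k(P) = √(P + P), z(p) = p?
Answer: -521/23 + 460*I*√6/3 ≈ -22.652 + 375.59*I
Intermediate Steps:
k(P) = √2*√P (k(P) = √(2*P) = √2*√P)
-920/k(z(-3)) - 521/b(23) = -920*(-I*√6/6) - 521/23 = -(-460)*I*√6/3 - 521/23 = 460*I*√6/3 - 521/23 = -521/23 + 460*I*√6/3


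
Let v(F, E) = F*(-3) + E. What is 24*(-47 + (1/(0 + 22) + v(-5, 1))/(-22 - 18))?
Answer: -125139/110 ≈ -1137.6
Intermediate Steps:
v(F, E) = E - 3*F (v(F, E) = -3*F + E = E - 3*F)
24*(-47 + (1/(0 + 22) + v(-5, 1))/(-22 - 18)) = 24*(-47 + (1/(0 + 22) + (1 - 3*(-5)))/(-22 - 18)) = 24*(-47 + (1/22 + (1 + 15))/(-40)) = 24*(-47 + (1/22 + 16)*(-1/40)) = 24*(-47 + (353/22)*(-1/40)) = 24*(-47 - 353/880) = 24*(-41713/880) = -125139/110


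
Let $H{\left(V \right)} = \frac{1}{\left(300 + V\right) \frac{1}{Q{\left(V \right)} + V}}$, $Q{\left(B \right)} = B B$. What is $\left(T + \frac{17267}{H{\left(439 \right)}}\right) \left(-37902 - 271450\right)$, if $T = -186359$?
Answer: $\frac{1391478603046963}{24145} \approx 5.763 \cdot 10^{10}$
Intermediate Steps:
$Q{\left(B \right)} = B^{2}$
$H{\left(V \right)} = \frac{V + V^{2}}{300 + V}$ ($H{\left(V \right)} = \frac{1}{\left(300 + V\right) \frac{1}{V^{2} + V}} = \frac{1}{\left(300 + V\right) \frac{1}{V + V^{2}}} = \frac{1}{\frac{1}{V + V^{2}} \left(300 + V\right)} = \frac{V + V^{2}}{300 + V}$)
$\left(T + \frac{17267}{H{\left(439 \right)}}\right) \left(-37902 - 271450\right) = \left(-186359 + \frac{17267}{439 \frac{1}{300 + 439} \left(1 + 439\right)}\right) \left(-37902 - 271450\right) = \left(-186359 + \frac{17267}{439 \cdot \frac{1}{739} \cdot 440}\right) \left(-309352\right) = \left(-186359 + \frac{17267}{\frac{193160}{739}}\right) \left(-309352\right) = \left(-186359 + 17267 \cdot \frac{739}{193160}\right) \left(-309352\right) = \left(-186359 + \frac{12760313}{193160}\right) \left(-309352\right) = \left(- \frac{35984344127}{193160}\right) \left(-309352\right) = \frac{1391478603046963}{24145}$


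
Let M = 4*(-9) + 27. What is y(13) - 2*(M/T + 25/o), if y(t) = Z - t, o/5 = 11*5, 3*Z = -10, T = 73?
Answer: -39191/2409 ≈ -16.269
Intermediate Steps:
Z = -10/3 (Z = (⅓)*(-10) = -10/3 ≈ -3.3333)
M = -9 (M = -36 + 27 = -9)
o = 275 (o = 5*(11*5) = 5*55 = 275)
y(t) = -10/3 - t
y(13) - 2*(M/T + 25/o) = (-10/3 - 1*13) - 2*(-9/73 + 25/275) = (-10/3 - 13) - 2*(-9*1/73 + 25*(1/275)) = -49/3 - 2*(-9/73 + 1/11) = -49/3 - 2*(-26/803) = -49/3 + 52/803 = -39191/2409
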